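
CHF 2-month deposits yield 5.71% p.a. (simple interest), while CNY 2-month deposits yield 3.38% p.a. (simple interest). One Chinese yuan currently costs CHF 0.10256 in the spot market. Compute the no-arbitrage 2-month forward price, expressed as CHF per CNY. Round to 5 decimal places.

0.10296

T = 2/12 years.
CHF accumulates by 1 + 0.0571×2/12 = 1.0095167.
CNY accumulates by 1 + 0.0338×2/12 = 1.0056333.
CIP: F = S · (grow CHF)/(grow CNY) = 0.10256 × 1.0095167/1.0056333 = 0.1029561 CHF per CNY.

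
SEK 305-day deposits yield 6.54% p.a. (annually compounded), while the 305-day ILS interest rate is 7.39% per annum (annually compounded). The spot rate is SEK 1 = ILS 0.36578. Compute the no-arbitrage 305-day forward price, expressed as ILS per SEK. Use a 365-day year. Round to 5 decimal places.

T = 305/365 years.
ILS growth factor: (1 + 0.0739)^(305/365) = 1.0613873.
SEK accumulates by (1 + 0.0654)^(305/365) = 1.0543628.
CIP: F = S · (grow ILS)/(grow SEK) = 0.36578 × 1.0613873/1.0543628 = 0.3682169 ILS per SEK.

0.36822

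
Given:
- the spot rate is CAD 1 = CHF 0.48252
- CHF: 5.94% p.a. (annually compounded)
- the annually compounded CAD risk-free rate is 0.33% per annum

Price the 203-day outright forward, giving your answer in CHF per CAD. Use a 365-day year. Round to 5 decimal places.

T = 203/365 years.
CHF growth factor: (1 + 0.0594)^(203/365) = 1.0326127.
CAD accumulates by (1 + 0.0033)^(203/365) = 1.001834.
CIP: F = S · (grow CHF)/(grow CAD) = 0.48252 × 1.0326127/1.001834 = 0.4973442 CHF per CAD.

0.49734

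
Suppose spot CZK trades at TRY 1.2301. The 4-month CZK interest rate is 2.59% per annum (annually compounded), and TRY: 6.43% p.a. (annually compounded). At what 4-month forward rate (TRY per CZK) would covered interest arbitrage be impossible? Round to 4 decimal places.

T = 4/12 years.
TRY accumulates by (1 + 0.0643)^(4/12) = 1.0209897.
Growth of 1 CZK over T: (1 + 0.0259)^(4/12) = 1.0085599.
Forward (TRY per CZK) = 1.2301 × 1.0209897 / 1.0085599 = 1.245260.

1.2453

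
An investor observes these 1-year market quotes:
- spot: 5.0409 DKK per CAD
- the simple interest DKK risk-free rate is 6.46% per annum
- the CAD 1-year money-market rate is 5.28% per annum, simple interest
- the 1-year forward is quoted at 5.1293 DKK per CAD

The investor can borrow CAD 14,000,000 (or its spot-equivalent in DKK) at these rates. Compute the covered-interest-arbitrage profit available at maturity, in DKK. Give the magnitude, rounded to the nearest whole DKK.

T = 1 year.
Route A — deposit CAD, sell forward: 14,000,000 × 1.052800 × 5.1293 = DKK 75,601,778.56.
Route B — convert at spot, deposit DKK: 14,000,000 × 5.0409 × 1.064600 = DKK 75,131,589.96.
The quoted forward overvalues CAD, so borrow DKK, buy CAD at spot, deposit the CAD at 5.28%, and sell the proceeds forward at 5.1293.
Profit = 75,601,778.56 − 75,131,589.96 = DKK 470,189.

DKK 470,189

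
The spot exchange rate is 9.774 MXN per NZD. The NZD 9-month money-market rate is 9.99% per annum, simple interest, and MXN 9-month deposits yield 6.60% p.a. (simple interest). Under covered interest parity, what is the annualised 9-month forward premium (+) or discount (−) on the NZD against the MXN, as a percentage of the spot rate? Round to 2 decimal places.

T = 9/12 years.
CIP forward (MXN per NZD) = 9.774 × 1.049500/1.074925 = 9.542817.
Annualised premium = (F − S)/S × (1/T) = (9.542817 − 9.774)/9.774 ÷ (9/12) = -3.15%.

-3.15%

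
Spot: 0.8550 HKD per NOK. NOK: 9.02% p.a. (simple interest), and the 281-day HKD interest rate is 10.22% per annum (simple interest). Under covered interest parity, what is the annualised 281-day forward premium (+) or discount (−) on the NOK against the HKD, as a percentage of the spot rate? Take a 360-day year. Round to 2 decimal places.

T = 281/360 years.
F = S · g_HKD/g_NOK = 0.855 × 1.0797728/1.0704061 = 0.8624818.
Annualised premium = (F − S)/S × (1/T) = (0.8624818 − 0.855)/0.855 ÷ (281/360) = 1.12%.

+1.12%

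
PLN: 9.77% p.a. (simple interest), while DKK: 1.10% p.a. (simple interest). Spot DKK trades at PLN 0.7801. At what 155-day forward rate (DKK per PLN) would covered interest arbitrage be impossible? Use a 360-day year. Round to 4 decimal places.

T = 155/360 years.
PLN accumulates by 1 + 0.0977×155/360 = 1.0420653.
DKK growth factor: 1 + 0.0110×155/360 = 1.0047361.
Forward (PLN per DKK) = 0.7801 × 1.0420653 / 1.0047361 = 0.8090832.
Quoted the other way: 1/0.8090832 = 1.2360 DKK per PLN.

1.2360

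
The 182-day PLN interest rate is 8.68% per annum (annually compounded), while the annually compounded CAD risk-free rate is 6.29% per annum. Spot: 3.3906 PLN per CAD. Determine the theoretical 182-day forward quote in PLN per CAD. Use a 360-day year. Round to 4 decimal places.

3.4289

T = 182/360 years.
PLN accumulates by (1 + 0.0868)^(182/360) = 1.0429792.
CAD accumulates by (1 + 0.0629)^(182/360) = 1.0313199.
Forward (PLN per CAD) = 3.3906 × 1.0429792 / 1.0313199 = 3.428931.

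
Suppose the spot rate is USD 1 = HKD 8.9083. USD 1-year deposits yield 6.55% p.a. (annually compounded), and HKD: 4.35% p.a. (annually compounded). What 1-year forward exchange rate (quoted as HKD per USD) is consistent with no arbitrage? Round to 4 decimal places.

8.7244

T = 1 year.
Growth of 1 HKD over T: (1 + 0.0435)^1 = 1.043500.
USD accumulates by (1 + 0.0655)^1 = 1.065500.
Forward (HKD per USD) = 8.9083 × 1.043500 / 1.065500 = 8.724365.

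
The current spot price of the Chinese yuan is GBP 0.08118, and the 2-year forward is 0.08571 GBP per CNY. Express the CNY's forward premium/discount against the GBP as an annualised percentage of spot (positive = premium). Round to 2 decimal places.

T = 2 years.
CNY trades forward at +5.58019% vs spot over the period.
Per annum: 0.0558019 / 2 = 0.027901 = 2.79%.

+2.79%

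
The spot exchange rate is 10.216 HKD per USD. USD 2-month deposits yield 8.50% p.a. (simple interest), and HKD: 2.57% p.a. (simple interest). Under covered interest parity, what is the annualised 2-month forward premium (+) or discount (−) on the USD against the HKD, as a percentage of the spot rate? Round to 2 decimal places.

-5.85%

T = 2/12 years.
CIP forward (HKD per USD) = 10.216 × 1.0042833/1.0141667 = 10.116442.
Annualised premium = (F − S)/S × (1/T) = (10.116442 − 10.216)/10.216 ÷ (2/12) = -5.85%.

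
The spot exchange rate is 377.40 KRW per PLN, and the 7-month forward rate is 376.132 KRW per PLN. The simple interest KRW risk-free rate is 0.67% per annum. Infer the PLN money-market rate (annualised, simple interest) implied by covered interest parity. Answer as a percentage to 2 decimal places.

1.25%

T = 7/12 years.
CIP gives F = S · g_KRW/g_PLN, so g_KRW/g_PLN = 376.132/377.4 = 0.9966402.
The KRW side grows by 1 + 0.0067×7/12 = 1.0039083.
So the PLN growth factor = 1.0072926.
(1.0072926 − 1)/T = 0.012502, i.e. 1.25%.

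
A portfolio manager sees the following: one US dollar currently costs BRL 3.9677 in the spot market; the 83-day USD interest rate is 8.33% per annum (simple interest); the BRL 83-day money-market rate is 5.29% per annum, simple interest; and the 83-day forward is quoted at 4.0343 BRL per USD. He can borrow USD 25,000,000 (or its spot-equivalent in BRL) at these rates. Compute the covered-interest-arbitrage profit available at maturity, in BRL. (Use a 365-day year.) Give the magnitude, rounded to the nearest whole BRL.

T = 83/365 years.
Route A — deposit USD, sell forward: 25,000,000 × 1.01894219178 × 4.0343 = BRL 102,767,962.11.
Route B — convert at spot, deposit BRL: 25,000,000 × 3.9677 × 1.01202931507 = BRL 100,385,717.84.
The quoted forward overvalues USD, so borrow BRL, buy USD at spot, deposit the USD at 8.33%, and sell the proceeds forward at 4.0343.
Arbitrage profit = |102,767,962.11 − 100,385,717.84| = BRL 2,382,244.

BRL 2,382,244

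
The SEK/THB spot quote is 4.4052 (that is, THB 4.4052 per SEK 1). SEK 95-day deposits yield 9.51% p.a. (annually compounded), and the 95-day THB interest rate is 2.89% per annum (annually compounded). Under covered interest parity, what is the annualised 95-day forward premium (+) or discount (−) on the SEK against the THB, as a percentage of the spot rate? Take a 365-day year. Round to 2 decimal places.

T = 95/365 years.
F = S · g_THB/g_SEK = 4.4052 × 1.0074428/1.0239265 = 4.3342828.
Annualised premium = (F − S)/S × (1/T) = (4.3342828 − 4.4052)/4.4052 ÷ (95/365) = -6.19%.

-6.19%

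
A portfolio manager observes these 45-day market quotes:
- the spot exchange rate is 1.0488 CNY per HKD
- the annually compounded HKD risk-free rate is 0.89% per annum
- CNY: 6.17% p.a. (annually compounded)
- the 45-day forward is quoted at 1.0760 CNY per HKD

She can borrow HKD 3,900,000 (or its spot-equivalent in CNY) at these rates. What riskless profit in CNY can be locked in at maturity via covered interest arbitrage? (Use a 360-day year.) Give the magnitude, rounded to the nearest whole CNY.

T = 45/360 years.
Invest the HKD and cover forward: 3,900,000 × 1.001108192 × 1.0760 = CNY 4,201,050.42.
Convert at spot and invest in CNY: 3,900,000 × 1.0488 × 1.007511999 = CNY 4,121,046.48.
The quoted forward overvalues HKD, so borrow CNY, buy HKD at spot, deposit the HKD at 0.89%, and sell the proceeds forward at 1.0760.
The gap between the two covered legs is CNY 80,004.

CNY 80,004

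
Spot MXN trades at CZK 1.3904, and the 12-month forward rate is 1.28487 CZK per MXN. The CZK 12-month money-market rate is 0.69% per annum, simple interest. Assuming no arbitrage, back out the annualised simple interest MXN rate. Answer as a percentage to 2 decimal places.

8.96%

T = 1 year.
CIP gives F = S · g_CZK/g_MXN, so g_CZK/g_MXN = 1.28487/1.3904 = 0.9241010.
The CZK side grows by 1 + 0.0069×1 = 1.006900.
That pins the MXN growth at 1.0895995.
r = (1.0895995 − 1)/1 = 0.089600 → 8.96%.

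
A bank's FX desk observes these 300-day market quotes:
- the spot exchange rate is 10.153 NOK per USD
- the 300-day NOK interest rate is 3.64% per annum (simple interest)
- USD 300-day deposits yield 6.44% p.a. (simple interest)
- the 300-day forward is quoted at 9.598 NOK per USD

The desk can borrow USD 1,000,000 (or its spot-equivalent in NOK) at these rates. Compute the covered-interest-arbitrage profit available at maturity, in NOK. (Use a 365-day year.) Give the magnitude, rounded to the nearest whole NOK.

NOK 350,719

T = 300/365 years.
Invest the USD and cover forward: 1,000,000 × 1.0529315068 × 9.598 = NOK 10,106,036.60.
Convert at spot and invest in NOK: 1,000,000 × 10.153 × 1.0299178082 = NOK 10,456,755.51.
The quoted forward undervalues USD, so borrow USD, convert to NOK at spot, deposit the NOK at 3.64%, and buy USD forward at 9.598 to cover the loan.
The gap between the two covered legs is NOK 350,719.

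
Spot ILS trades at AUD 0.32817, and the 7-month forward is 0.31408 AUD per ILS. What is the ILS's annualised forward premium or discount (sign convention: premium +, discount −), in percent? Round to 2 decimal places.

-7.36%

T = 7/12 years.
ILS trades forward at -4.29351% vs spot over the period.
×(1/T) gives -7.36% p.a.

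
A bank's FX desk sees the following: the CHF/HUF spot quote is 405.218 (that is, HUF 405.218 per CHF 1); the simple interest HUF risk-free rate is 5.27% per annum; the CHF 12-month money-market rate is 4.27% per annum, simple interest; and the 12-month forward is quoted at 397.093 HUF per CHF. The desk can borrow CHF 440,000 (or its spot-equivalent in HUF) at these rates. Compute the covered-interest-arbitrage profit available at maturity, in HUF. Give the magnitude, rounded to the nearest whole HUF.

T = 1 year.
Keep in CHF, deliver into the forward: 440,000·1.042700·397.093 = HUF 182,181,503.28.
Swap to HUF now, deposit: 440,000·405.218·1.052700 = HUF 187,692,114.98.
The quoted forward undervalues CHF, so borrow CHF, convert to HUF at spot, deposit the HUF at 5.27%, and buy CHF forward at 397.093 to cover the loan.
The gap between the two covered legs is HUF 5,510,612.

HUF 5,510,612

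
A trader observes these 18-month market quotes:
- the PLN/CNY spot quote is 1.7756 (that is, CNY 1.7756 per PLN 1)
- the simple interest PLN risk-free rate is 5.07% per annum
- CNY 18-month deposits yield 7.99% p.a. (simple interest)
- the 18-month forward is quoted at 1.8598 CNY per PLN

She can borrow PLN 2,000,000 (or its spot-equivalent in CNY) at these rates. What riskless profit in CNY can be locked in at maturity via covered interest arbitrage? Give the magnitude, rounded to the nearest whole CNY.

CNY 25,664

T = 18/12 years.
Route A — deposit PLN, sell forward: 2,000,000 × 1.076050 × 1.8598 = CNY 4,002,475.58.
Route B — convert at spot, deposit CNY: 2,000,000 × 1.7756 × 1.119850 = CNY 3,976,811.32.
The quoted forward overvalues PLN, so borrow CNY, buy PLN at spot, deposit the PLN at 5.07%, and sell the proceeds forward at 1.8598.
Profit = 4,002,475.58 − 3,976,811.32 = CNY 25,664.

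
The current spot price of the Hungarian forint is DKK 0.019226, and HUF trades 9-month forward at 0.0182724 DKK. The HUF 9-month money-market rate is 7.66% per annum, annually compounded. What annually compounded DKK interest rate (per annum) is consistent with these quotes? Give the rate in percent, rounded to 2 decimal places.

T = 9/12 years.
F/S = 0.0182724/0.019226 = 0.9504005 = (growth of DKK) / (growth of HUF).
The HUF side grows by (1 + 0.0766)^(9/12) = 1.0569168.
So the DKK growth factor = 1.0044943.
r = 1.0044943^(12/9) − 1 = 0.005997 → 0.60%.

0.60%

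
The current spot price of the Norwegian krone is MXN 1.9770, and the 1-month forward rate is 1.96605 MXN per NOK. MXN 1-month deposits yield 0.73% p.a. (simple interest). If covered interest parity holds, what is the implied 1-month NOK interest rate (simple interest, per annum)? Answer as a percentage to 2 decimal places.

T = 1/12 years.
CIP gives F = S · g_MXN/g_NOK, so g_MXN/g_NOK = 1.96605/1.977 = 0.9944613.
The MXN side grows by 1 + 0.0073×1/12 = 1.0006083.
So the NOK growth factor = 1.0061812.
(1.0061812 − 1)/T = 0.074174, i.e. 7.42%.

7.42%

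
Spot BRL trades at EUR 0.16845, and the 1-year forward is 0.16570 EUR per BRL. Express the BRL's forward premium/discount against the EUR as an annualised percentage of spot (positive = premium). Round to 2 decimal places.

T = 1 year.
(F − S)/S = (0.16570 − 0.16845)/0.16845 = -0.0163253.
Per annum: -0.0163253 / 1 = -0.016325 = -1.63%.

-1.63%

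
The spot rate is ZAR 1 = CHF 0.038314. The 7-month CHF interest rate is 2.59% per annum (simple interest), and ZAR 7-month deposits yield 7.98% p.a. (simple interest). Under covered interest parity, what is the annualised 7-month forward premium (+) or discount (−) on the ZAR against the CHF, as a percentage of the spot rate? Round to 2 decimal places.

-5.15%

T = 7/12 years.
No-arbitrage forward: 0.038314 × 1.0151083 / 1.046550 = 0.037162925 CHF/ZAR.
Annualised premium = (F − S)/S × (1/T) = (0.037162925 − 0.038314)/0.038314 ÷ (7/12) = -5.15%.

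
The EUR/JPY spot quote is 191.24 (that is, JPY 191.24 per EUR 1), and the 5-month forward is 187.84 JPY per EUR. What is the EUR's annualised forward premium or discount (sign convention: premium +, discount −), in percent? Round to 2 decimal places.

T = 5/12 years.
Period premium: (187.84 − 191.24)/191.24 = -0.0177787.
Annualise by dividing by T: -0.0177787 / (5/12) = -0.042669 → -4.27%.

-4.27%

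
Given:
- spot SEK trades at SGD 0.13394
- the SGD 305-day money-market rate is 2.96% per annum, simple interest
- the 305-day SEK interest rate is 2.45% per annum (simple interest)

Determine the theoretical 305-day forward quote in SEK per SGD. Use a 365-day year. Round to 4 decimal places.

T = 305/365 years.
SGD growth factor: 1 + 0.0296×305/365 = 1.0247342.
Growth of 1 SEK over T: 1 + 0.0245×305/365 = 1.0204726.
So F = 0.13394 × 1.0247342 / 1.0204726 = 0.1344993 (SGD/SEK).
Quoted the other way: 1/0.1344993 = 7.4350 SEK per SGD.

7.4350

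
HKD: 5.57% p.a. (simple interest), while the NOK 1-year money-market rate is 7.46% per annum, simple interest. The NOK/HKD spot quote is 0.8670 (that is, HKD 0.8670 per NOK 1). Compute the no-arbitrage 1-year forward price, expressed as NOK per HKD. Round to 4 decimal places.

T = 1 year.
HKD growth factor: 1 + 0.0557×1 = 1.055700.
NOK accumulates by 1 + 0.0746×1 = 1.074600.
So F = 0.867 × 1.055700 / 1.074600 = 0.8517513 (HKD/NOK).
Quoted the other way: 1/0.8517513 = 1.1741 NOK per HKD.

1.1741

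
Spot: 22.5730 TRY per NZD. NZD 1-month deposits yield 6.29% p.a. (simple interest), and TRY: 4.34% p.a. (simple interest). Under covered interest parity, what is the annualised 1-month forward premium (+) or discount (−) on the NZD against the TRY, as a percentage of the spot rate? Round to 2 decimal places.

-1.94%

T = 1/12 years.
CIP forward (TRY per NZD) = 22.573 × 1.0036167/1.0052417 = 22.5365101.
(F − S)/S ÷ T = (22.5365101 − 22.573)/22.573/(1/12) = -0.019398 → -1.94%.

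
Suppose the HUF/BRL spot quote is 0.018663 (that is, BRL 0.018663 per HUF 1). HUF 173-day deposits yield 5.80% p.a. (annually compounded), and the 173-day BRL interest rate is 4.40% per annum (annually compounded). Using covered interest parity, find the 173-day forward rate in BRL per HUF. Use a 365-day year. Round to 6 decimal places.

T = 173/365 years.
BRL growth factor: (1 + 0.0440)^(173/365) = 1.0206187.
Growth of 1 HUF over T: (1 + 0.0580)^(173/365) = 1.027083.
So F = 0.018663 × 1.0206187 / 1.027083 = 0.01854554 (BRL/HUF).

0.018546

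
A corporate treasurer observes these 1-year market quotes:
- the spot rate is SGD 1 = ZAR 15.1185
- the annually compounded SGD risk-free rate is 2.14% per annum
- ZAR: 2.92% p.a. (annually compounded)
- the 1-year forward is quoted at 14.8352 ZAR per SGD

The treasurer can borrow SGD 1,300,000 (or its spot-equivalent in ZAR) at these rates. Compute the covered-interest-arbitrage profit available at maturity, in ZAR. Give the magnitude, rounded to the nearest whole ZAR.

ZAR 529,473

T = 1 year.
Invest the SGD and cover forward: 1,300,000 × 1.021400 × 14.8352 = ZAR 19,698,475.26.
Convert at spot and invest in ZAR: 1,300,000 × 15.1185 × 1.029200 = ZAR 20,227,948.26.
The quoted forward undervalues SGD, so borrow SGD, convert to ZAR at spot, deposit the ZAR at 2.92%, and buy SGD forward at 14.8352 to cover the loan.
The gap between the two covered legs is ZAR 529,473.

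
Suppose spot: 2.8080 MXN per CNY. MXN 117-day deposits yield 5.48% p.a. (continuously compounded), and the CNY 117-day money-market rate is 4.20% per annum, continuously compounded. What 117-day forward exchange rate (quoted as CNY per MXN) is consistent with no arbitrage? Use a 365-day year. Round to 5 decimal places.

0.35467

T = 117/365 years.
MXN growth factor: e^(0.0548×117/365) = 1.0177212.
CNY growth factor: e^(0.0420×117/365) = 1.013554.
CIP: F = S · (grow MXN)/(grow CNY) = 2.808 × 1.0177212/1.013554 = 2.819545 MXN per CNY.
Invert for CNY per MXN: 1 / 2.819545 = 0.35467.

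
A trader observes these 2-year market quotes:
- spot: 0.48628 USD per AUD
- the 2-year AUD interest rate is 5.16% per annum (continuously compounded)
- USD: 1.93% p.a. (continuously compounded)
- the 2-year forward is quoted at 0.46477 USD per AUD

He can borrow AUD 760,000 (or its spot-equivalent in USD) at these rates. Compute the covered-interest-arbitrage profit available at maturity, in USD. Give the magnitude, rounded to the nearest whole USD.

USD 7,508

T = 2 years.
Keep in AUD, deliver into the forward: 760,000·1.10871313·0.46477 = USD 391,625.42.
Swap to USD now, deposit: 760,000·0.48628·1.03935466 = USD 384,117.21.
The quoted forward overvalues AUD, so borrow USD, buy AUD at spot, deposit the AUD at 5.16%, and sell the proceeds forward at 0.46477.
Arbitrage profit = |391,625.42 − 384,117.21| = USD 7,508.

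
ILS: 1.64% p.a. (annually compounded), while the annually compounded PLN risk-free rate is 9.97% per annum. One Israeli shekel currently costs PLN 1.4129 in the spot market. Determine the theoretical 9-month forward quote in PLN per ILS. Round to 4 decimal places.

1.4989

T = 9/12 years.
Growth of 1 PLN over T: (1 + 0.0997)^(9/12) = 1.0738798.
Growth of 1 ILS over T: (1 + 0.0164)^(9/12) = 1.012275.
Forward (PLN per ILS) = 1.4129 × 1.0738798 / 1.012275 = 1.498886.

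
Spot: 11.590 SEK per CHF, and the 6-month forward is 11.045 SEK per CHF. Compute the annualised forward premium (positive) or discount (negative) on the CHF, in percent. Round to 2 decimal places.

T = 6/12 years.
CHF trades forward at -4.70233% vs spot over the period.
×(1/T) gives -9.40% p.a.

-9.40%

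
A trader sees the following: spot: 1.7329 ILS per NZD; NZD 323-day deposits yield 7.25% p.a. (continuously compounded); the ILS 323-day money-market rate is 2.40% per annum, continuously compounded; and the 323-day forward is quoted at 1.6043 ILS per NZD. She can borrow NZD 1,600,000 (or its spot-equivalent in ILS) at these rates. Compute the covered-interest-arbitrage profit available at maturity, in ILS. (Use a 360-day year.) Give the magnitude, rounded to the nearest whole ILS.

T = 323/360 years.
Keep in NZD, deliver into the forward: 1,600,000·1.067210901·1.6043 = ILS 2,739,402.32.
Swap to ILS now, deposit: 1,600,000·1.7329·1.021766849 = ILS 2,832,991.64.
The quoted forward undervalues NZD, so borrow NZD, convert to ILS at spot, deposit the ILS at 2.40%, and buy NZD forward at 1.6043 to cover the loan.
Arbitrage profit = |2,739,402.32 − 2,832,991.64| = ILS 93,589.

ILS 93,589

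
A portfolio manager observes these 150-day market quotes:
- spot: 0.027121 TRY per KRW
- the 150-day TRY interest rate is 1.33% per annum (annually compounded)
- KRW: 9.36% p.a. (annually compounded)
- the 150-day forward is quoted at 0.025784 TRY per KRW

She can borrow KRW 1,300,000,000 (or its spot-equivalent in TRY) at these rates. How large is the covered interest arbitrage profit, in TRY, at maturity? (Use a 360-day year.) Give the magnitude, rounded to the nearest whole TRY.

T = 150/360 years.
Route A — deposit KRW, sell forward: 1,300,000,000 × 1.0379849158 × 0.025784 = TRY 34,792,423.99.
Route B — convert at spot, deposit TRY: 1,300,000,000 × 0.027121 × 1.0055203192 = TRY 35,451,931.55.
The quoted forward undervalues KRW, so borrow KRW, convert to TRY at spot, deposit the TRY at 1.33%, and buy KRW forward at 0.025784 to cover the loan.
The gap between the two covered legs is TRY 659,508.

TRY 659,508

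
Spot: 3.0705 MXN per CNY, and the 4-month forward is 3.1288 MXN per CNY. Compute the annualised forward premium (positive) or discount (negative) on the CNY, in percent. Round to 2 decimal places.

T = 4/12 years.
(F − S)/S = (3.1288 − 3.0705)/3.0705 = 0.0189871.
×(1/T) gives 5.70% p.a.

+5.70%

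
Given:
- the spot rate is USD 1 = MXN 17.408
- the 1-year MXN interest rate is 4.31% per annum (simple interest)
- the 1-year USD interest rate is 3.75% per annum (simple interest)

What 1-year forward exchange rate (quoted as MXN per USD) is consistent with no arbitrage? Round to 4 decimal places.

17.5020

T = 1 year.
MXN growth factor: 1 + 0.0431×1 = 1.043100.
USD growth factor: 1 + 0.0375×1 = 1.037500.
Forward (MXN per USD) = 17.408 × 1.043100 / 1.037500 = 17.501961.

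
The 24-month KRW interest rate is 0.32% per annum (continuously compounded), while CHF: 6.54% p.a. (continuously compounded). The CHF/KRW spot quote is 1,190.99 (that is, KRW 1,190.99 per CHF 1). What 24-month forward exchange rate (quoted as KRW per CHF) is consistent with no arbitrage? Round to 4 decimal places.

T = 2 years.
Growth of 1 KRW over T: e^(0.0032×2) = 1.0064205238.
Growth of 1 CHF over T: e^(0.0654×2) = 1.1397398106.
So F = 1190.99 × 1.0064205238 / 1.1397398106 = 1051.675802 (KRW/CHF).

1051.6758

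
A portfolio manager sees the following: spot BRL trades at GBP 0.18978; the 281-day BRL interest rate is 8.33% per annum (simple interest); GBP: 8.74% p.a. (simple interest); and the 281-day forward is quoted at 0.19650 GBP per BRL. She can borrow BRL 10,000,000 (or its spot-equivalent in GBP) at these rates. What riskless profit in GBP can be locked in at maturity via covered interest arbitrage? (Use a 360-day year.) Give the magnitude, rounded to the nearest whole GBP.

T = 281/360 years.
Invest the BRL and cover forward: 10,000,000 × 1.065020278 × 0.19650 = GBP 2,092,764.85.
Convert at spot and invest in GBP: 10,000,000 × 0.18978 × 1.068220556 = GBP 2,027,268.97.
The quoted forward overvalues BRL, so borrow GBP, buy BRL at spot, deposit the BRL at 8.33%, and sell the proceeds forward at 0.19650.
Arbitrage profit = |2,092,764.85 − 2,027,268.97| = GBP 65,496.

GBP 65,496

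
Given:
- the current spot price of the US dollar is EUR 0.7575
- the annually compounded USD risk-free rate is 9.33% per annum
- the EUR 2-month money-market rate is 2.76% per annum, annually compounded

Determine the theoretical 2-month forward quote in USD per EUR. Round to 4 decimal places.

T = 2/12 years.
EUR accumulates by (1 + 0.0276)^(2/12) = 1.004548.
USD accumulates by (1 + 0.0933)^(2/12) = 1.0149778.
So F = 0.7575 × 1.004548 / 1.0149778 = 0.7497160 (EUR/USD).
Quoted the other way: 1/0.7497160 = 1.3338 USD per EUR.

1.3338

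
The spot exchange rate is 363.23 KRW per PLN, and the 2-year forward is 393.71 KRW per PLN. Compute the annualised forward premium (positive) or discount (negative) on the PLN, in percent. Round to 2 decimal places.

T = 2 years.
(F − S)/S = (393.71 − 363.23)/363.23 = 0.0839138.
Per annum: 0.0839138 / 2 = 0.041957 = 4.20%.

+4.20%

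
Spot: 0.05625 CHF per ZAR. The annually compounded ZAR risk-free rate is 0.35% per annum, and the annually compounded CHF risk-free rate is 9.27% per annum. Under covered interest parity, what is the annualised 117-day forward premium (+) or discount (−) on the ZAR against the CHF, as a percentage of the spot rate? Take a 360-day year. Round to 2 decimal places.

T = 117/360 years.
CIP forward (CHF per ZAR) = 0.05625 × 1.0292309/1.0011362 = 0.05782853.
Annualised premium = (F − S)/S × (1/T) = (0.05782853 − 0.05625)/0.05625 ÷ (117/360) = 8.63%.

+8.63%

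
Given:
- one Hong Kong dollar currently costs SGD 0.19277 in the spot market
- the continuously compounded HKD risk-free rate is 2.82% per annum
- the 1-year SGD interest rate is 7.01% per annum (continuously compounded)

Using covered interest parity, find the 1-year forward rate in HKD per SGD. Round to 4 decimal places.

T = 1 year.
SGD accumulates by e^(0.0701×1) = 1.0726154.
HKD accumulates by e^(0.0282×1) = 1.0286014.
CIP: F = S · (grow SGD)/(grow HKD) = 0.19277 × 1.0726154/1.0286014 = 0.2010187 SGD per HKD.
Invert for HKD per SGD: 1 / 0.2010187 = 4.9747.

4.9747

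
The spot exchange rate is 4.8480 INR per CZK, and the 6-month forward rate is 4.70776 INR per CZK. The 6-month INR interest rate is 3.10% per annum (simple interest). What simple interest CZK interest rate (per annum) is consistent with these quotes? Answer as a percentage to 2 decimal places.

9.15%

T = 6/12 years.
F/S = 4.70776/4.848 = 0.9710726 = (growth of INR) / (growth of CZK).
The INR side grows by 1 + 0.0310×6/12 = 1.015500.
So the CZK growth factor = 1.0457509.
(1.0457509 − 1)/T = 0.091502, i.e. 9.15%.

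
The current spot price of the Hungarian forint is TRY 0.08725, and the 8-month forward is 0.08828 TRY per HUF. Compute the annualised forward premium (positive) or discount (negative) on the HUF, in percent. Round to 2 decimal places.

T = 8/12 years.
HUF trades forward at +1.18052% vs spot over the period.
×(1/T) gives 1.77% p.a.

+1.77%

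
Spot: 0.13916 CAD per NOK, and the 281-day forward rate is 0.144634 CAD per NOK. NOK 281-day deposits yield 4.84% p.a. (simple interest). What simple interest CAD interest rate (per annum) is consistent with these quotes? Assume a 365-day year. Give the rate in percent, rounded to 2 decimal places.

10.14%

T = 281/365 years.
CIP gives F = S · g_CAD/g_NOK, so g_CAD/g_NOK = 0.144634/0.13916 = 1.0393360.
The NOK side grows by 1 + 0.0484×281/365 = 1.0372614.
So the CAD growth factor = 1.0780631.
r = (1.0780631 − 1)/(281/365) = 0.101399 → 10.14%.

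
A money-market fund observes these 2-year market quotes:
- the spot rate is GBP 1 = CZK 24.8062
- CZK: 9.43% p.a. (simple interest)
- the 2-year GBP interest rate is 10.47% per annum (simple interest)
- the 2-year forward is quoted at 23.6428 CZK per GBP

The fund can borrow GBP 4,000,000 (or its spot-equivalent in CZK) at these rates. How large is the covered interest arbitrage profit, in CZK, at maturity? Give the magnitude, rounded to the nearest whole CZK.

CZK 3,564,188

T = 2 years.
Invest the GBP and cover forward: 4,000,000 × 1.209400 × 23.6428 = CZK 114,374,409.28.
Convert at spot and invest in CZK: 4,000,000 × 24.8062 × 1.188600 = CZK 117,938,597.28.
The quoted forward undervalues GBP, so borrow GBP, convert to CZK at spot, deposit the CZK at 9.43%, and buy GBP forward at 23.6428 to cover the loan.
Profit = 117,938,597.28 − 114,374,409.28 = CZK 3,564,188.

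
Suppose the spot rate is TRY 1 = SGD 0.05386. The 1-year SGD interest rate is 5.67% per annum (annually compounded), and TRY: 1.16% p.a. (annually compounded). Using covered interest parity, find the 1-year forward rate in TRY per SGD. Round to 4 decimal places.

T = 1 year.
SGD growth factor: (1 + 0.0567)^1 = 1.056700.
TRY growth factor: (1 + 0.0116)^1 = 1.011600.
CIP: F = S · (grow SGD)/(grow TRY) = 0.05386 × 1.056700/1.011600 = 0.056261232 SGD per TRY.
Quoted the other way: 1/0.056261232 = 17.7742 TRY per SGD.

17.7742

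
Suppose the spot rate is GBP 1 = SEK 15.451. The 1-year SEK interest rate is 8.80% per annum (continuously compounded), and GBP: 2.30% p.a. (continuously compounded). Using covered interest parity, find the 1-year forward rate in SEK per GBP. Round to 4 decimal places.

T = 1 year.
Growth of 1 SEK over T: e^(0.0880×1) = 1.09198812.
Growth of 1 GBP over T: e^(0.0230×1) = 1.02326654.
Forward (SEK per GBP) = 15.451 × 1.09198812 / 1.02326654 = 16.488674.

16.4887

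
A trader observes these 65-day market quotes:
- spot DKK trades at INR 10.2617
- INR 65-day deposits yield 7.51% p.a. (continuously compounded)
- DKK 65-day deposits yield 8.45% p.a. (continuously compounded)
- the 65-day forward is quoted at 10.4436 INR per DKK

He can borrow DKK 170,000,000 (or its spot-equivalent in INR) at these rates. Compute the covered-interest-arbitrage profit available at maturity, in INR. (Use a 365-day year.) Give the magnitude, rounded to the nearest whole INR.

INR 34,353,869

T = 65/365 years.
Invest the DKK and cover forward: 170,000,000 × 1.015161735587 × 10.4436 = INR 1,802,330,327.30.
Convert at spot and invest in INR: 170,000,000 × 10.2617 × 1.013463804196 = INR 1,767,976,458.32.
The quoted forward overvalues DKK, so borrow INR, buy DKK at spot, deposit the DKK at 8.45%, and sell the proceeds forward at 10.4436.
Arbitrage profit = |1,802,330,327.30 − 1,767,976,458.32| = INR 34,353,869.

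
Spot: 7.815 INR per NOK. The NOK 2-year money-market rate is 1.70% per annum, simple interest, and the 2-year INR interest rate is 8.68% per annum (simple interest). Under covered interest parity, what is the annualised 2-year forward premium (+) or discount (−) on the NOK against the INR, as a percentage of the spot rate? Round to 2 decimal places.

+6.75%

T = 2 years.
F = S · g_INR/g_NOK = 7.815 × 1.173600/1.034000 = 8.870101.
Annualised premium = (F − S)/S × (1/T) = (8.870101 − 7.815)/7.815 ÷ 2 = 6.75%.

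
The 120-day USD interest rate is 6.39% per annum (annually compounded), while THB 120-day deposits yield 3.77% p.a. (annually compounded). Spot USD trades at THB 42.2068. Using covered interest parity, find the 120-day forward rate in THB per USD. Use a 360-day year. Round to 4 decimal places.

41.8574

T = 120/360 years.
Growth of 1 THB over T: (1 + 0.0377)^(120/360) = 1.01241197.
USD growth factor: (1 + 0.0639)^(120/360) = 1.02086176.
So F = 42.2068 × 1.01241197 / 1.02086176 = 41.857449 (THB/USD).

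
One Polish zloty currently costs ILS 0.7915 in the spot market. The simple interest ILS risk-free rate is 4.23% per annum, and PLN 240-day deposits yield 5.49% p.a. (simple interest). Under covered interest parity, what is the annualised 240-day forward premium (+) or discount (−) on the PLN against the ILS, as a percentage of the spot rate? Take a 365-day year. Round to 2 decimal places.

T = 240/365 years.
No-arbitrage forward: 0.7915 × 1.0278137 / 1.0360986 = 0.7851710 ILS/PLN.
Annualised premium = (F − S)/S × (1/T) = (0.7851710 − 0.7915)/0.7915 ÷ (240/365) = -1.22%.

-1.22%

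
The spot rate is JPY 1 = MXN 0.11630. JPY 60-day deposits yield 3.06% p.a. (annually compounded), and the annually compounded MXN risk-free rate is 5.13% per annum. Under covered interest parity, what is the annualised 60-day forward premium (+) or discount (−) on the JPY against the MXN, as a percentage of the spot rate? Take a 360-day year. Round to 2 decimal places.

+1.99%

T = 60/360 years.
F = S · g_MXN/g_JPY = 0.1163 × 1.0083728/1.0050362 = 0.11668610.
Annualised premium = (F − S)/S × (1/T) = (0.11668610 − 0.1163)/0.1163 ÷ (60/360) = 1.99%.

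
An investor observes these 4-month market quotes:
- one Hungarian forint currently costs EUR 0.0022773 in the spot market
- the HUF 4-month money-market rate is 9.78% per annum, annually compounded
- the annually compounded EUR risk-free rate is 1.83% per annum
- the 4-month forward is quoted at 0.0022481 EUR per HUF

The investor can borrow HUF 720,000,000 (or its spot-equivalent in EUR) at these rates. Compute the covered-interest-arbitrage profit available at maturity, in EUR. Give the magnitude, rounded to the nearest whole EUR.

T = 4/12 years.
Route A — deposit HUF, sell forward: 720,000,000 × 1.031591469 × 0.0022481 = EUR 1,669,766.96.
Route B — convert at spot, deposit EUR: 720,000,000 × 0.0022773 × 1.006063164 = EUR 1,649,597.50.
The quoted forward overvalues HUF, so borrow EUR, buy HUF at spot, deposit the HUF at 9.78%, and sell the proceeds forward at 0.0022481.
The gap between the two covered legs is EUR 20,169.

EUR 20,169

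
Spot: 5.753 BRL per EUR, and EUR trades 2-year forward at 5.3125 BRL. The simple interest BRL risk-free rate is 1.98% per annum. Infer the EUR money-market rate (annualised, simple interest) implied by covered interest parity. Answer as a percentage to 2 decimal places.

6.29%

T = 2 years.
By CIP, F/S equals the BRL-to-EUR growth ratio: 5.3125/5.753 = 0.9234313.
BRL growth factor: 1 + 0.0198×2 = 1.039600.
So the EUR growth factor = 1.1258011.
r = (1.1258011 − 1)/2 = 0.062901 → 6.29%.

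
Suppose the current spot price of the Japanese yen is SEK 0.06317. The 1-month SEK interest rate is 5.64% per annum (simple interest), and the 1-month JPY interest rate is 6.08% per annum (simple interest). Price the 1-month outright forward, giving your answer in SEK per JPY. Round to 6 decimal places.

0.063147

T = 1/12 years.
Growth of 1 SEK over T: 1 + 0.0564×1/12 = 1.004700.
JPY growth factor: 1 + 0.0608×1/12 = 1.0050667.
Forward (SEK per JPY) = 0.06317 × 1.004700 / 1.0050667 = 0.06314695.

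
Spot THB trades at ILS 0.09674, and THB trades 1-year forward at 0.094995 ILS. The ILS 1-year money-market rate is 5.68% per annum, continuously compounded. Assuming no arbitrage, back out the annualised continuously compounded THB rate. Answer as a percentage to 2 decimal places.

T = 1 year.
F/S = 0.094995/0.09674 = 0.9819620 = (growth of ILS) / (growth of THB).
ILS growth factor: e^(0.0568×1) = 1.0584441.
So the THB growth factor = 1.077887.
Take logs: ln 1.077887 / 1 = 0.075003, so 7.50%.

7.50%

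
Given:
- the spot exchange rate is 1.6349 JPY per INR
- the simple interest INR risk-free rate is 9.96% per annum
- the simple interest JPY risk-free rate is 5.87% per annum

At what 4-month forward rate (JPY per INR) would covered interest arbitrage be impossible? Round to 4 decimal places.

T = 4/12 years.
JPY growth factor: 1 + 0.0587×4/12 = 1.0195667.
INR accumulates by 1 + 0.0996×4/12 = 1.033200.
So F = 1.6349 × 1.0195667 / 1.033200 = 1.613327 (JPY/INR).

1.6133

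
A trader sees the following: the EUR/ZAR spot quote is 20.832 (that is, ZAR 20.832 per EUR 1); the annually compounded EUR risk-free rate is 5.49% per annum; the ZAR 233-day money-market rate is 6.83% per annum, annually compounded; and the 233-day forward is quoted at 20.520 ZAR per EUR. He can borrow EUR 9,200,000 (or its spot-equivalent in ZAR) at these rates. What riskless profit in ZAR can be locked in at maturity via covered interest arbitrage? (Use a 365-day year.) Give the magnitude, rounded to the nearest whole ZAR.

ZAR 4,574,372

T = 233/365 years.
Keep in EUR, deliver into the forward: 9,200,000·1.03470624798·20.520 = ZAR 195,335,984.32.
Swap to ZAR now, deposit: 9,200,000·20.832·1.04307731216 = ZAR 199,910,356.42.
The quoted forward undervalues EUR, so borrow EUR, convert to ZAR at spot, deposit the ZAR at 6.83%, and buy EUR forward at 20.520 to cover the loan.
Profit = 199,910,356.42 − 195,335,984.32 = ZAR 4,574,372.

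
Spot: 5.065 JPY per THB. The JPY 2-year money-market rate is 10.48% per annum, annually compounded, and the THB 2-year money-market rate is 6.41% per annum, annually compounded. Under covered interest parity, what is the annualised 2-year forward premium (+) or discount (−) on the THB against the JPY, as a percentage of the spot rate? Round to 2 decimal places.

+3.90%

T = 2 years.
CIP forward (JPY per THB) = 5.065 × 1.220583/1.1323088 = 5.459865.
(F − S)/S ÷ T = (5.459865 − 5.065)/5.065/2 = 0.038980 → 3.90%.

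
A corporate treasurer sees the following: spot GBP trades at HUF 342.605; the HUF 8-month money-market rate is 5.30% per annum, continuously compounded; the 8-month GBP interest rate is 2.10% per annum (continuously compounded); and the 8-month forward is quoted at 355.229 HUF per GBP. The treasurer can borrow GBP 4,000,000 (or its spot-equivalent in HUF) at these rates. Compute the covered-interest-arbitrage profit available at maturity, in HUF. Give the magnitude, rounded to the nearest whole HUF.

HUF 21,241,608

T = 8/12 years.
Route A — deposit GBP, sell forward: 4,000,000 × 1.014098458938 × 355.229 = HUF 1,440,948,725.88.
Route B — convert at spot, deposit HUF: 4,000,000 × 342.605 × 1.03596497291 = HUF 1,419,707,118.18.
The quoted forward overvalues GBP, so borrow HUF, buy GBP at spot, deposit the GBP at 2.10%, and sell the proceeds forward at 355.229.
Profit = 1,440,948,725.88 − 1,419,707,118.18 = HUF 21,241,608.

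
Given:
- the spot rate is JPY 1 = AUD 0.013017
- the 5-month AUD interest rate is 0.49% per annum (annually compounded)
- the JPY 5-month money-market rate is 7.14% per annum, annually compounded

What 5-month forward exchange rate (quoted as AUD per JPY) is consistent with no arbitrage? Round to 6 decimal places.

T = 5/12 years.
Growth of 1 AUD over T: (1 + 0.0049)^(5/12) = 1.0020388.
Growth of 1 JPY over T: (1 + 0.0714)^(5/12) = 1.0291528.
Forward (AUD per JPY) = 0.013017 × 1.0020388 / 1.0291528 = 0.01267405.

0.012674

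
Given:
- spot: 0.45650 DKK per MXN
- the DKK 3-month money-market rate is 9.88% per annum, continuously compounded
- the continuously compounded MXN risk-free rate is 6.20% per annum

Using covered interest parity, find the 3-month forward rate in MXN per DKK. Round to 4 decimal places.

2.1705

T = 3/12 years.
Growth of 1 DKK over T: e^(0.0988×3/12) = 1.0250076.
MXN accumulates by e^(0.0620×3/12) = 1.0156207.
So F = 0.4565 × 1.0250076 / 1.0156207 = 0.4607192 (DKK/MXN).
Quoted the other way: 1/0.4607192 = 2.1705 MXN per DKK.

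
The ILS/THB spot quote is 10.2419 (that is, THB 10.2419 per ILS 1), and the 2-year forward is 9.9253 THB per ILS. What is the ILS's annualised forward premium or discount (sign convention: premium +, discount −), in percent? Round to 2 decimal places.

-1.55%

T = 2 years.
(F − S)/S = (9.9253 − 10.2419)/10.2419 = -0.0309122.
×(1/T) gives -1.55% p.a.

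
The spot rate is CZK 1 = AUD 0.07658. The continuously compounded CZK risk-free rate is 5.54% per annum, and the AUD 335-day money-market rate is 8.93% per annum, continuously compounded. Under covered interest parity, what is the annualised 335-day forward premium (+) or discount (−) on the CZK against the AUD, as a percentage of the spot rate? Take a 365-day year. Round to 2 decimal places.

T = 335/365 years.
No-arbitrage forward: 0.07658 × 1.0854127 / 1.0521615 = 0.07900014 AUD/CZK.
Annualised premium = (F − S)/S × (1/T) = (0.07900014 − 0.07658)/0.07658 ÷ (335/365) = 3.44%.

+3.44%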